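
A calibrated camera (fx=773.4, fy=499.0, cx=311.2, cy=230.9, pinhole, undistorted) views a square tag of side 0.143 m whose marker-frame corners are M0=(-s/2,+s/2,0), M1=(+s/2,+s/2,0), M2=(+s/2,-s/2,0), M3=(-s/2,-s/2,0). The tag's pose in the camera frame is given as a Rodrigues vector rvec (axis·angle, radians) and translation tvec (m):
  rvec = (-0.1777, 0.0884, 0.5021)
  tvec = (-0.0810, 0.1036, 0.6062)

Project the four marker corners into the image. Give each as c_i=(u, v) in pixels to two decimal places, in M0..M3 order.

c0=(83.37, 339.46) c1=(240.92, 400.07) c2=(331.77, 293.01) c3=(176.88, 237.57)

Intrinsics K: fx=773.4, fy=499.0, cx=311.2, cy=230.9
Marker side s = 0.143 m; corners in marker frame (Z=0):
  M0 = (-0.0715, +0.0715, 0)
  M1 = (+0.0715, +0.0715, 0)
  M2 = (+0.0715, -0.0715, 0)
  M3 = (-0.0715, -0.0715, 0)
rvec = (-0.1777, 0.0884, 0.5021), |rvec| = θ = 0.53990 rad = 30.934°
Rodrigues: sinθ=0.51405, 1−cosθ=0.14224; R = I + sinθ·[k]× + (1−cosθ)·[k]×²:
    [+0.87317 -0.48573 +0.04063]
    [+0.47039 +0.86157 +0.19085]
    [-0.12771 -0.14753 +0.98078]
t = (-0.0810, 0.1036, 0.6062) m
M0: Pc = R·M0+t = (-0.17816, +0.13157, +0.60478); u = 773.4·(-0.17816)/0.60478 + 311.2 = 83.3667, v = 499.0·(+0.13157)/0.60478 + 230.9 = 339.4564
M1: Pc = R·M1+t = (-0.05330, +0.19884, +0.58652); u = 773.4·(-0.05330)/0.58652 + 311.2 = 240.9201, v = 499.0·(+0.19884)/0.58652 + 230.9 = 400.0654
M2: Pc = R·M2+t = (+0.01616, +0.07563, +0.60762); u = 773.4·(+0.01616)/0.60762 + 311.2 = 331.7701, v = 499.0·(+0.07563)/0.60762 + 230.9 = 293.0111
M3: Pc = R·M3+t = (-0.10870, +0.00836, +0.62588); u = 773.4·(-0.10870)/0.62588 + 311.2 = 176.8767, v = 499.0·(+0.00836)/0.62588 + 230.9 = 237.5688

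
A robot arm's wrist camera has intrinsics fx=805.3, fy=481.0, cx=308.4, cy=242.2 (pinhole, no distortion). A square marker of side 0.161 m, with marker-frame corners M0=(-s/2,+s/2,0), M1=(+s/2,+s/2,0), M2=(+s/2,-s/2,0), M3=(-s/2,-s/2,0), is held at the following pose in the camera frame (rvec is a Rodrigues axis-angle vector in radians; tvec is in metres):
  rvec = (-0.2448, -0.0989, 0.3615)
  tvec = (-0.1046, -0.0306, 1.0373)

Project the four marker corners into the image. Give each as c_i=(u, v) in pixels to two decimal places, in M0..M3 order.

c0=(144.01, 248.50) c1=(263.57, 275.86) c2=(306.52, 208.48) c3=(191.94, 181.64)

Intrinsics K: fx=805.3, fy=481.0, cx=308.4, cy=242.2
Marker side s = 0.161 m; corners in marker frame (Z=0):
  M0 = (-0.0805, +0.0805, 0)
  M1 = (+0.0805, +0.0805, 0)
  M2 = (+0.0805, -0.0805, 0)
  M3 = (-0.0805, -0.0805, 0)
rvec = (-0.2448, -0.0989, 0.3615), |rvec| = θ = 0.44765 rad = 25.648°
Rodrigues: sinθ=0.43285, 1−cosθ=0.09853; R = I + sinθ·[k]× + (1−cosθ)·[k]×²:
    [+0.93093 -0.33764 -0.13914]
    [+0.36145 +0.90628 +0.21913]
    [+0.05212 -0.25429 +0.96572]
t = (-0.1046, -0.0306, 1.0373) m
M0: Pc = R·M0+t = (-0.20672, +0.01326, +1.01263); u = 805.3·(-0.20672)/1.01263 + 308.4 = 144.0052, v = 481.0·(+0.01326)/1.01263 + 242.2 = 248.4977
M1: Pc = R·M1+t = (-0.05684, +0.07145, +1.02103); u = 805.3·(-0.05684)/1.02103 + 308.4 = 263.5693, v = 481.0·(+0.07145)/1.02103 + 242.2 = 275.8607
M2: Pc = R·M2+t = (-0.00248, -0.07446, +1.06197); u = 805.3·(-0.00248)/1.06197 + 308.4 = 306.5196, v = 481.0·(-0.07446)/1.06197 + 242.2 = 208.4753
M3: Pc = R·M3+t = (-0.15236, -0.13265, +1.05357); u = 805.3·(-0.15236)/1.05357 + 308.4 = 191.9437, v = 481.0·(-0.13265)/1.05357 + 242.2 = 181.6389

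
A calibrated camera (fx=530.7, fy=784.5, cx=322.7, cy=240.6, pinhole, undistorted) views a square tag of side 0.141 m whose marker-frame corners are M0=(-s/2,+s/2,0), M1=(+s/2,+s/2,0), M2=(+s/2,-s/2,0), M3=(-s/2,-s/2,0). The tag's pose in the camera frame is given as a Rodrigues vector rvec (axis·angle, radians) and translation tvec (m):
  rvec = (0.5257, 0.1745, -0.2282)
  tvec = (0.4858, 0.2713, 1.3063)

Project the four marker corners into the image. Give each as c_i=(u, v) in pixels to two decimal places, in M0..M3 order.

Intrinsics K: fx=530.7, fy=784.5, cx=322.7, cy=240.6
Marker side s = 0.141 m; corners in marker frame (Z=0):
  M0 = (-0.0705, +0.0705, 0)
  M1 = (+0.0705, +0.0705, 0)
  M2 = (+0.0705, -0.0705, 0)
  M3 = (-0.0705, -0.0705, 0)
rvec = (0.5257, 0.1745, -0.2282), |rvec| = θ = 0.59907 rad = 34.324°
Rodrigues: sinθ=0.56388, 1−cosθ=0.17414; R = I + sinθ·[k]× + (1−cosθ)·[k]×²:
    [+0.95996 +0.25931 +0.10604]
    [-0.17028 +0.84064 -0.51414]
    [-0.22246 +0.47549 +0.85113]
t = (0.4858, 0.2713, 1.3063) m
M0: Pc = R·M0+t = (+0.43640, +0.34257, +1.35551); u = 530.7·(+0.43640)/1.35551 + 322.7 = 493.5585, v = 784.5·(+0.34257)/1.35551 + 240.6 = 438.8625
M1: Pc = R·M1+t = (+0.57176, +0.31856, +1.32414); u = 530.7·(+0.57176)/1.32414 + 322.7 = 551.8542, v = 784.5·(+0.31856)/1.32414 + 240.6 = 429.3342
M2: Pc = R·M2+t = (+0.53520, +0.20003, +1.25709); u = 530.7·(+0.53520)/1.25709 + 322.7 = 548.6404, v = 784.5·(+0.20003)/1.25709 + 240.6 = 365.4306
M3: Pc = R·M3+t = (+0.39984, +0.22404, +1.28846); u = 530.7·(+0.39984)/1.28846 + 322.7 = 487.3896, v = 784.5·(+0.22404)/1.28846 + 240.6 = 377.0104

c0=(493.56, 438.86) c1=(551.85, 429.33) c2=(548.64, 365.43) c3=(487.39, 377.01)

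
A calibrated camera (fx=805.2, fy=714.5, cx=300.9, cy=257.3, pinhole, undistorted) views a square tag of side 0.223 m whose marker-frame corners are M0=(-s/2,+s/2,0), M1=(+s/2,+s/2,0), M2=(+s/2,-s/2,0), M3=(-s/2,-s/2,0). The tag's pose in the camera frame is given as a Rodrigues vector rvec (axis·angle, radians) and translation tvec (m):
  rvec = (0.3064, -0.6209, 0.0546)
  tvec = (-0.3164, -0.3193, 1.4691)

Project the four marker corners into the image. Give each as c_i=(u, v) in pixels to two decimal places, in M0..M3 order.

Intrinsics K: fx=805.2, fy=714.5, cx=300.9, cy=257.3
Marker side s = 0.223 m; corners in marker frame (Z=0):
  M0 = (-0.1115, +0.1115, 0)
  M1 = (+0.1115, +0.1115, 0)
  M2 = (+0.1115, -0.1115, 0)
  M3 = (-0.1115, -0.1115, 0)
rvec = (0.3064, -0.6209, 0.0546), |rvec| = θ = 0.69454 rad = 39.794°
Rodrigues: sinθ=0.64003, 1−cosθ=0.23165; R = I + sinθ·[k]× + (1−cosθ)·[k]×²:
    [+0.81344 -0.14167 -0.56414]
    [-0.04104 +0.95348 -0.29863]
    [+0.58021 +0.26607 +0.76978]
t = (-0.3164, -0.3193, 1.4691) m
M0: Pc = R·M0+t = (-0.42289, -0.20841, +1.43407); u = 805.2·(-0.42289)/1.43407 + 300.9 = 63.4543, v = 714.5·(-0.20841)/1.43407 + 257.3 = 153.4637
M1: Pc = R·M1+t = (-0.24150, -0.21756, +1.56346); u = 805.2·(-0.24150)/1.56346 + 300.9 = 176.5254, v = 714.5·(-0.21756)/1.56346 + 257.3 = 157.8740
M2: Pc = R·M2+t = (-0.20991, -0.43019, +1.50413); u = 805.2·(-0.20991)/1.50413 + 300.9 = 188.5319, v = 714.5·(-0.43019)/1.50413 + 257.3 = 52.9482
M3: Pc = R·M3+t = (-0.39130, -0.42104, +1.37474); u = 805.2·(-0.39130)/1.37474 + 300.9 = 71.7106, v = 714.5·(-0.42104)/1.37474 + 257.3 = 38.4724

c0=(63.45, 153.46) c1=(176.53, 157.87) c2=(188.53, 52.95) c3=(71.71, 38.47)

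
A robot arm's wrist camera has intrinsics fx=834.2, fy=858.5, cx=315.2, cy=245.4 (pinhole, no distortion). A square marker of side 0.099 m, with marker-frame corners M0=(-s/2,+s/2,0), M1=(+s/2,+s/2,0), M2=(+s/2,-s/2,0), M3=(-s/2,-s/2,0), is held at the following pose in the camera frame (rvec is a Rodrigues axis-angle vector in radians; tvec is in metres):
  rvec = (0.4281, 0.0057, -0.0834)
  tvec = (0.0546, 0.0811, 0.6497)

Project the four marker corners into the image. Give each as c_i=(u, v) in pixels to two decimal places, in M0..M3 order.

c0=(326.79, 411.52) c1=(449.84, 401.98) c2=(447.85, 289.55) c3=(316.80, 300.12)

Intrinsics K: fx=834.2, fy=858.5, cx=315.2, cy=245.4
Marker side s = 0.099 m; corners in marker frame (Z=0):
  M0 = (-0.0495, +0.0495, 0)
  M1 = (+0.0495, +0.0495, 0)
  M2 = (+0.0495, -0.0495, 0)
  M3 = (-0.0495, -0.0495, 0)
rvec = (0.4281, 0.0057, -0.0834), |rvec| = θ = 0.43619 rad = 24.992°
Rodrigues: sinθ=0.42249, 1−cosθ=0.09363; R = I + sinθ·[k]× + (1−cosθ)·[k]×²:
    [+0.99656 +0.08198 -0.01205]
    [-0.07958 +0.90639 -0.41489]
    [-0.02309 +0.41442 +0.90979]
t = (0.0546, 0.0811, 0.6497) m
M0: Pc = R·M0+t = (+0.00933, +0.12991, +0.67136); u = 834.2·(+0.00933)/0.67136 + 315.2 = 326.7910, v = 858.5·(+0.12991)/0.67136 + 245.4 = 411.5169
M1: Pc = R·M1+t = (+0.10799, +0.12203, +0.66907); u = 834.2·(+0.10799)/0.66907 + 315.2 = 449.8397, v = 858.5·(+0.12203)/0.66907 + 245.4 = 401.9755
M2: Pc = R·M2+t = (+0.09987, +0.03229, +0.62804); u = 834.2·(+0.09987)/0.62804 + 315.2 = 447.8548, v = 858.5·(+0.03229)/0.62804 + 245.4 = 289.5451
M3: Pc = R·M3+t = (+0.00121, +0.04017, +0.63033); u = 834.2·(+0.00121)/0.63033 + 315.2 = 316.8042, v = 858.5·(+0.04017)/0.63033 + 245.4 = 300.1152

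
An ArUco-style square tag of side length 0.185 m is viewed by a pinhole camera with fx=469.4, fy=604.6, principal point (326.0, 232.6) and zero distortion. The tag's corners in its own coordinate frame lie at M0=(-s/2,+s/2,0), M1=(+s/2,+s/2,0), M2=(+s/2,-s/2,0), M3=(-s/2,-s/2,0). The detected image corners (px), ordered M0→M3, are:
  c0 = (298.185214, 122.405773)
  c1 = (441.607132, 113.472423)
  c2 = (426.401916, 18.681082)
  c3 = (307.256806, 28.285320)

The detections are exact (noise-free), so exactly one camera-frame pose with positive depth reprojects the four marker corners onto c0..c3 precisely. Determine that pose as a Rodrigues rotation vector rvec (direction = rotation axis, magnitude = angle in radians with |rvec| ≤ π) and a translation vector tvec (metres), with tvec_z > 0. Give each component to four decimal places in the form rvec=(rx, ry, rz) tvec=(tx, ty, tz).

rvec=(-0.7321, 0.0987, 0.0036) tvec=(0.0590, -0.1840, 0.6695)

Intrinsics K: fx=469.4, fy=604.6, cx=326.0, cy=232.6
Marker side s = 0.185 m; corners in marker frame (Z=0):
  M0 = (-0.0925, +0.0925, 0)
  M1 = (+0.0925, +0.0925, 0)
  M2 = (+0.0925, -0.0925, 0)
  M3 = (-0.0925, -0.0925, 0)
Detected image corners:
  c0 = (298.185214, 122.405773) px
  c1 = (441.607132, 113.472423) px
  c2 = (426.401916, 18.681082) px
  c3 = (307.256806, 28.285320) px
Planar DLT: solve 8×8 A·h = b for H (H[2,2]=1):
  H  [+653.43493 -351.27870 +367.39466]
  H  [-59.89715 +440.09434 +66.41675]
  H  [-0.13617 -0.99638 +1.00000]
B = K⁻¹H; ‖b₁‖=1.493585, ‖b₂‖=1.493585; λ = 2/(‖b₁‖+‖b₂‖) = 0.669530, sign → tz>0 ⇒ λ=+0.669530
r₁ = λ·B[:,0] = (+0.99534,-0.03126,-0.09117); r₂ = λ·B[:,1] = (-0.03774,+0.74401,-0.66711)
r₃ = r₁×r₂ = (+0.08868,+0.66744,+0.73936); SVD([r₁ r₂ r₃]) → R = UVᵀ:
  R  [+0.99534 -0.03774 +0.08868]
  R  [-0.03126 +0.74401 +0.66744]
  R  [-0.09117 -0.66711 +0.73936]
t = (+0.05904, -0.18403, +0.66953) m
tr R = 2.478713; θ = arccos((tr R − 1)/2) = 0.738683 rad = 42.323°
axis k = ((R−Rᵀ)₃₂, (R−Rᵀ)₁₃, (R−Rᵀ)₂₁) / (2 sinθ) = (-0.991030, +0.133554, +0.004814)
rvec = θ·k = (-0.732056, +0.098654, +0.003556)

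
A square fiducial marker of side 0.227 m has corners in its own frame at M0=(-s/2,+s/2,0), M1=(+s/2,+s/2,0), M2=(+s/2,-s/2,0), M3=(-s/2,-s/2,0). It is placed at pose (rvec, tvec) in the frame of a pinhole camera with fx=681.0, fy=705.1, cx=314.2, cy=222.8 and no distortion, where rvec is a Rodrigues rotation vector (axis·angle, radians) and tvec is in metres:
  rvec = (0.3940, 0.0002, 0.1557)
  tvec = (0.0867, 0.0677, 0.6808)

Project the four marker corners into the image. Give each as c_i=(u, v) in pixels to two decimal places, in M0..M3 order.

c0=(273.96, 373.46) c1=(484.26, 405.29) c2=(543.73, 202.32) c3=(305.28, 163.95)

Intrinsics K: fx=681.0, fy=705.1, cx=314.2, cy=222.8
Marker side s = 0.227 m; corners in marker frame (Z=0):
  M0 = (-0.1135, +0.1135, 0)
  M1 = (+0.1135, +0.1135, 0)
  M2 = (+0.1135, -0.1135, 0)
  M3 = (-0.1135, -0.1135, 0)
rvec = (0.3940, 0.0002, 0.1557), |rvec| = θ = 0.42365 rad = 24.273°
Rodrigues: sinθ=0.41109, 1−cosθ=0.08841; R = I + sinθ·[k]× + (1−cosθ)·[k]×²:
    [+0.98806 -0.15105 +0.03041]
    [+0.15112 +0.91159 -0.38230]
    [+0.03002 +0.38233 +0.92354]
t = (0.0867, 0.0677, 0.6808) m
M0: Pc = R·M0+t = (-0.04259, +0.15401, +0.72079); u = 681.0·(-0.04259)/0.72079 + 314.2 = 273.9625, v = 705.1·(+0.15401)/0.72079 + 222.8 = 373.4616
M1: Pc = R·M1+t = (+0.18170, +0.18832, +0.72760); u = 681.0·(+0.18170)/0.72760 + 314.2 = 484.2632, v = 705.1·(+0.18832)/0.72760 + 222.8 = 405.2943
M2: Pc = R·M2+t = (+0.21599, -0.01861, +0.64081); u = 681.0·(+0.21599)/0.64081 + 314.2 = 543.7337, v = 705.1·(-0.01861)/0.64081 + 222.8 = 202.3191
M3: Pc = R·M3+t = (-0.00830, -0.05292, +0.63400); u = 681.0·(-0.00830)/0.63400 + 314.2 = 305.2835, v = 705.1·(-0.05292)/0.63400 + 222.8 = 163.9467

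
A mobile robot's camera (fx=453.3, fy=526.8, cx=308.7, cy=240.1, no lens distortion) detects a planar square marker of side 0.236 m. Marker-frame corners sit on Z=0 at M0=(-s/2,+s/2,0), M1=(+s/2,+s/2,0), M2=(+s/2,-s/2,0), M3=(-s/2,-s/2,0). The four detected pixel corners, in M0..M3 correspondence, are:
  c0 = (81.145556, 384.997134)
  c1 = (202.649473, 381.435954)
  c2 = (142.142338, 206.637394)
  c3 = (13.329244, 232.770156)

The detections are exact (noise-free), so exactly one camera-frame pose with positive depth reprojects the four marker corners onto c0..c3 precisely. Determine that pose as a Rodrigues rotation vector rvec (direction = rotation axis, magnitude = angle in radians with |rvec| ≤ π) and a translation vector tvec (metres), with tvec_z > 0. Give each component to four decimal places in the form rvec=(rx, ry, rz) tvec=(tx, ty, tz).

Intrinsics K: fx=453.3, fy=526.8, cx=308.7, cy=240.1
Marker side s = 0.236 m; corners in marker frame (Z=0):
  M0 = (-0.1180, +0.1180, 0)
  M1 = (+0.1180, +0.1180, 0)
  M2 = (+0.1180, -0.1180, 0)
  M3 = (-0.1180, -0.1180, 0)
Detected image corners:
  c0 = (81.145556, 384.997134) px
  c1 = (202.649473, 381.435954) px
  c2 = (142.142338, 206.637394) px
  c3 = (13.329244, 232.770156) px
Planar DLT: solve 8×8 A·h = b for H (H[2,2]=1):
  H  [+470.35751 +330.28443 +107.82775]
  H  [-221.97565 +847.47221 +306.97615]
  H  [-0.53744 +0.52297 +1.00000]
B = K⁻¹H; ‖b₁‖=1.513318, ‖b₂‖=1.513318; λ = 2/(‖b₁‖+‖b₂‖) = 0.660800, sign → tz>0 ⇒ λ=+0.660800
r₁ = λ·B[:,0] = (+0.92752,-0.11658,-0.35514); r₂ = λ·B[:,1] = (+0.24613,+0.90554,+0.34558)
r₃ = r₁×r₂ = (+0.28130,-0.40794,+0.86859); SVD([r₁ r₂ r₃]) → R = UVᵀ:
  R  [+0.92752 +0.24613 +0.28130]
  R  [-0.11658 +0.90554 -0.40794]
  R  [-0.35514 +0.34558 +0.86859]
t = (-0.29282, +0.08389, +0.66080) m
tr R = 2.701645; θ = arccos((tr R − 1)/2) = 0.553248 rad = 31.699°
axis k = ((R−Rᵀ)₃₂, (R−Rᵀ)₁₃, (R−Rᵀ)₂₁) / (2 sinθ) = (+0.717016, +0.605612, -0.345140)
rvec = θ·k = (+0.396688, +0.335054, -0.190948)

rvec=(0.3967, 0.3351, -0.1909) tvec=(-0.2928, 0.0839, 0.6608)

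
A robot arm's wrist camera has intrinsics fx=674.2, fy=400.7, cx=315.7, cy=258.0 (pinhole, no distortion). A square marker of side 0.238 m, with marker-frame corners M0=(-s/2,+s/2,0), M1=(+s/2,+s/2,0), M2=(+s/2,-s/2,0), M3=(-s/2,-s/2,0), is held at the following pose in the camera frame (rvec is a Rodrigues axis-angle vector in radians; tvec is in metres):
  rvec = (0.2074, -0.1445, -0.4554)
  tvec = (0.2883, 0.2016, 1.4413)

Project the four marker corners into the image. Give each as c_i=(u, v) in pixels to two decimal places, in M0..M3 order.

Intrinsics K: fx=674.2, fy=400.7, cx=315.7, cy=258.0
Marker side s = 0.238 m; corners in marker frame (Z=0):
  M0 = (-0.1190, +0.1190, 0)
  M1 = (+0.1190, +0.1190, 0)
  M2 = (+0.1190, -0.1190, 0)
  M3 = (-0.1190, -0.1190, 0)
rvec = (0.2074, -0.1445, -0.4554), |rvec| = θ = 0.52085 rad = 29.842°
Rodrigues: sinθ=0.49762, 1−cosθ=0.13260; R = I + sinθ·[k]× + (1−cosθ)·[k]×²:
    [+0.88842 +0.42044 -0.18422]
    [-0.44974 +0.87760 -0.16598]
    [+0.09189 +0.23031 +0.96877]
t = (0.2883, 0.2016, 1.4413) m
M0: Pc = R·M0+t = (+0.23261, +0.35955, +1.45777); u = 674.2·(+0.23261)/1.45777 + 315.7 = 423.2789, v = 400.7·(+0.35955)/1.45777 + 258.0 = 356.8309
M1: Pc = R·M1+t = (+0.44405, +0.25252, +1.47964); u = 674.2·(+0.44405)/1.47964 + 315.7 = 518.0337, v = 400.7·(+0.25252)/1.47964 + 258.0 = 326.3836
M2: Pc = R·M2+t = (+0.34399, +0.04365, +1.42483); u = 674.2·(+0.34399)/1.42483 + 315.7 = 478.4693, v = 400.7·(+0.04365)/1.42483 + 258.0 = 270.2746
M3: Pc = R·M3+t = (+0.13255, +0.15068, +1.40296); u = 674.2·(+0.13255)/1.40296 + 315.7 = 379.3956, v = 400.7·(+0.15068)/1.40296 + 258.0 = 301.0369

c0=(423.28, 356.83) c1=(518.03, 326.38) c2=(478.47, 270.27) c3=(379.40, 301.04)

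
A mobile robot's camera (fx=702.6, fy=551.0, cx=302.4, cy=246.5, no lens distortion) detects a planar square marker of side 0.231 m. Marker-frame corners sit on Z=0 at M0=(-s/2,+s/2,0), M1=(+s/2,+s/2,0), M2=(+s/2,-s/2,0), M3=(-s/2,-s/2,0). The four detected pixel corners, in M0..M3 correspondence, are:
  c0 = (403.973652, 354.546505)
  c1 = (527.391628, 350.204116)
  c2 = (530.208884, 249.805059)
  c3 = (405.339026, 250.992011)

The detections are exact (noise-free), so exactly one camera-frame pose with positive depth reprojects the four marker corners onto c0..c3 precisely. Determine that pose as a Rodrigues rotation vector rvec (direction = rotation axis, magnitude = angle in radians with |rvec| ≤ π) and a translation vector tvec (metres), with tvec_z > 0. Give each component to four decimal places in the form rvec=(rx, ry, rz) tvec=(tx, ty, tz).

Intrinsics K: fx=702.6, fy=551.0, cx=302.4, cy=246.5
Marker side s = 0.231 m; corners in marker frame (Z=0):
  M0 = (-0.1155, +0.1155, 0)
  M1 = (+0.1155, +0.1155, 0)
  M2 = (+0.1155, -0.1155, 0)
  M3 = (-0.1155, -0.1155, 0)
Detected image corners:
  c0 = (403.973652, 354.546505) px
  c1 = (527.391628, 350.204116) px
  c2 = (530.208884, 249.805059) px
  c3 = (405.339026, 250.992011) px
Planar DLT: solve 8×8 A·h = b for H (H[2,2]=1):
  H  [+600.58859 +15.59170 +467.69253]
  H  [+28.79341 +457.29720 +301.67690]
  H  [+0.13539 +0.05291 +1.00000]
B = K⁻¹H; ‖b₁‖=0.808005, ‖b₂‖=0.808005; λ = 2/(‖b₁‖+‖b₂‖) = 1.237616, sign → tz>0 ⇒ λ=+1.237616
r₁ = λ·B[:,0] = (+0.98581,-0.01029,+0.16756); r₂ = λ·B[:,1] = (-0.00072,+0.99785,+0.06548)
r₃ = r₁×r₂ = (-0.16787,-0.06467,+0.98369); SVD([r₁ r₂ r₃]) → R = UVᵀ:
  R  [+0.98581 -0.00072 -0.16787]
  R  [-0.01029 +0.99785 -0.06467]
  R  [+0.16756 +0.06548 +0.98369]
t = (+0.29116, +0.12393, +1.23762) m
tr R = 2.967348; θ = arccos((tr R − 1)/2) = 0.180945 rad = 10.367°
axis k = ((R−Rᵀ)₃₂, (R−Rᵀ)₁₃, (R−Rᵀ)₂₁) / (2 sinθ) = (+0.361620, -0.931947, -0.026580)
rvec = θ·k = (+0.065433, -0.168631, -0.004809)

rvec=(0.0654, -0.1686, -0.0048) tvec=(0.2912, 0.1239, 1.2376)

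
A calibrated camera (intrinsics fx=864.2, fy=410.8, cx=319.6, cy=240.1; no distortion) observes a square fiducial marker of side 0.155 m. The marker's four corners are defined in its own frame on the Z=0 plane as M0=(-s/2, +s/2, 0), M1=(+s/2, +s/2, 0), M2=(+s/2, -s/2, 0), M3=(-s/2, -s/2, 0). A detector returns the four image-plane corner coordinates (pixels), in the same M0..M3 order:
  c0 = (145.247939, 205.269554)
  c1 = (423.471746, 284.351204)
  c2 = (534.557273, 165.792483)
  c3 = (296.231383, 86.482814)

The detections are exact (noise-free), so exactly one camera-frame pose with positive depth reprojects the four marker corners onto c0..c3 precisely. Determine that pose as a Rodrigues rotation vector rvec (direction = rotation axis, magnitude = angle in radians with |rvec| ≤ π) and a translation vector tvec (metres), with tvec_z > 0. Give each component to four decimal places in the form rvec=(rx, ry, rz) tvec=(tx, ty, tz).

Intrinsics K: fx=864.2, fy=410.8, cx=319.6, cy=240.1
Marker side s = 0.155 m; corners in marker frame (Z=0):
  M0 = (-0.0775, +0.0775, 0)
  M1 = (+0.0775, +0.0775, 0)
  M2 = (+0.0775, -0.0775, 0)
  M3 = (-0.0775, -0.0775, 0)
Detected image corners:
  c0 = (145.247939, 205.269554) px
  c1 = (423.471746, 284.351204) px
  c2 = (534.557273, 165.792483) px
  c3 = (296.231383, 86.482814) px
Planar DLT: solve 8×8 A·h = b for H (H[2,2]=1):
  H  [+1835.99390 -1099.19253 +358.69920]
  H  [+604.85636 +628.37840 +183.62499]
  H  [+0.50613 -0.73985 +1.00000]
B = K⁻¹H; ‖b₁‖=2.322434, ‖b₂‖=2.322434; λ = 2/(‖b₁‖+‖b₂‖) = 0.430583, sign → tz>0 ⇒ λ=+0.430583
r₁ = λ·B[:,0] = (+0.83418,+0.50661,+0.21793); r₂ = λ·B[:,1] = (-0.42985,+0.84483,-0.31857)
r₃ = r₁×r₂ = (-0.34551,+0.17206,+0.92251); SVD([r₁ r₂ r₃]) → R = UVᵀ:
  R  [+0.83418 -0.42985 -0.34551]
  R  [+0.50661 +0.84483 +0.17206]
  R  [+0.21793 -0.31857 +0.92251]
t = (+0.01948, -0.05919, +0.43058) m
tr R = 2.601517; θ = arccos((tr R − 1)/2) = 0.642236 rad = 36.797°
axis k = ((R−Rᵀ)₃₂, (R−Rᵀ)₁₃, (R−Rᵀ)₂₁) / (2 sinθ) = (-0.409550, -0.470325, +0.781705)
rvec = θ·k = (-0.263028, -0.302059, +0.502039)

rvec=(-0.2630, -0.3021, 0.5020) tvec=(0.0195, -0.0592, 0.4306)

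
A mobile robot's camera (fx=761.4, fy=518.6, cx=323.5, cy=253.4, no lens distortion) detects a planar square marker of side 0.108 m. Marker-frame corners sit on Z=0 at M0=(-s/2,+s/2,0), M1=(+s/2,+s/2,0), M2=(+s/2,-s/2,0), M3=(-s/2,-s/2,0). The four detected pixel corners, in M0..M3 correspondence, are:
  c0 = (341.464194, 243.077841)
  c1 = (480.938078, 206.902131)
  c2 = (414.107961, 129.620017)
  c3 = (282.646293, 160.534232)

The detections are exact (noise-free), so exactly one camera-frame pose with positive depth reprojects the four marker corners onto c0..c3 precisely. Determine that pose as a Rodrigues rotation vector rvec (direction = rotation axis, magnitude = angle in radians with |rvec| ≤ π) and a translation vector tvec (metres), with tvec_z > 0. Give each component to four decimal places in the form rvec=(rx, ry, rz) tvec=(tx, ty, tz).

Intrinsics K: fx=761.4, fy=518.6, cx=323.5, cy=253.4
Marker side s = 0.108 m; corners in marker frame (Z=0):
  M0 = (-0.0540, +0.0540, 0)
  M1 = (+0.0540, +0.0540, 0)
  M2 = (+0.0540, -0.0540, 0)
  M3 = (-0.0540, -0.0540, 0)
Detected image corners:
  c0 = (341.464194, 243.077841) px
  c1 = (480.938078, 206.902131) px
  c2 = (414.107961, 129.620017) px
  c3 = (282.646293, 160.534232) px
Planar DLT: solve 8×8 A·h = b for H (H[2,2]=1):
  H  [+1373.66330 +318.36725 +379.77281]
  H  [-250.87030 +610.90781 +183.24598]
  H  [+0.31787 -0.69505 +1.00000]
B = K⁻¹H; ‖b₁‖=1.815282, ‖b₂‖=1.815282; λ = 2/(‖b₁‖+‖b₂‖) = 0.550879, sign → tz>0 ⇒ λ=+0.550879
r₁ = λ·B[:,0] = (+0.91946,-0.35205,+0.17511); r₂ = λ·B[:,1] = (+0.39302,+0.83602,-0.38289)
r₃ = r₁×r₂ = (-0.01160,+0.42087,+0.90705); SVD([r₁ r₂ r₃]) → R = UVᵀ:
  R  [+0.91946 +0.39302 -0.01160]
  R  [-0.35205 +0.83602 +0.42087]
  R  [+0.17511 -0.38289 +0.90705]
t = (+0.04071, -0.07452, +0.55088) m
tr R = 2.662523; θ = arccos((tr R − 1)/2) = 0.589423 rad = 33.771°
axis k = ((R−Rᵀ)₃₂, (R−Rᵀ)₁₃, (R−Rᵀ)₂₁) / (2 sinθ) = (-0.722960, -0.167939, -0.670168)
rvec = θ·k = (-0.426130, -0.098987, -0.395013)

rvec=(-0.4261, -0.0990, -0.3950) tvec=(0.0407, -0.0745, 0.5509)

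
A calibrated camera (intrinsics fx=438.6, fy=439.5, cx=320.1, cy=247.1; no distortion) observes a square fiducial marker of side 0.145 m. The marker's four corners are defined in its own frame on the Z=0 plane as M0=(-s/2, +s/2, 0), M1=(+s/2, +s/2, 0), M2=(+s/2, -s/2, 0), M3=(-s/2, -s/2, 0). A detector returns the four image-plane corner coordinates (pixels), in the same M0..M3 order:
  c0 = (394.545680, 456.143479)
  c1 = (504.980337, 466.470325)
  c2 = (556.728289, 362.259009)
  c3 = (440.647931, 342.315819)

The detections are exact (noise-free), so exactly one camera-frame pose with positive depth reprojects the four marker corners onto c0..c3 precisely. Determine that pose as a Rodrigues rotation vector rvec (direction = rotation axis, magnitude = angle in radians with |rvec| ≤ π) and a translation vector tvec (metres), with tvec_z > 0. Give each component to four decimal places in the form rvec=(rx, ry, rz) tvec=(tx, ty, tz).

Intrinsics K: fx=438.6, fy=439.5, cx=320.1, cy=247.1
Marker side s = 0.145 m; corners in marker frame (Z=0):
  M0 = (-0.0725, +0.0725, 0)
  M1 = (+0.0725, +0.0725, 0)
  M2 = (+0.0725, -0.0725, 0)
  M3 = (-0.0725, -0.0725, 0)
Detected image corners:
  c0 = (394.545680, 456.143479) px
  c1 = (504.980337, 466.470325) px
  c2 = (556.728289, 362.259009) px
  c3 = (440.647931, 342.315819) px
Planar DLT: solve 8×8 A·h = b for H (H[2,2]=1):
  H  [+1031.08864 -66.78565 +475.38203]
  H  [+318.15200 +983.37651 +409.34883]
  H  [+0.52888 +0.57225 +1.00000]
B = K⁻¹H; ‖b₁‖=2.079033, ‖b₂‖=2.079033; λ = 2/(‖b₁‖+‖b₂‖) = 0.480993, sign → tz>0 ⇒ λ=+0.480993
r₁ = λ·B[:,0] = (+0.94509,+0.20516,+0.25439); r₂ = λ·B[:,1] = (-0.27412,+0.92146,+0.27525)
r₃ = r₁×r₂ = (-0.17794,-0.32987,+0.92711); SVD([r₁ r₂ r₃]) → R = UVᵀ:
  R  [+0.94509 -0.27412 -0.17794]
  R  [+0.20516 +0.92146 -0.32987]
  R  [+0.25439 +0.27525 +0.92711]
t = (+0.17029, +0.17757, +0.48099) m
tr R = 2.793659; θ = arccos((tr R − 1)/2) = 0.458247 rad = 26.256°
axis k = ((R−Rᵀ)₃₂, (R−Rᵀ)₁₃, (R−Rᵀ)₂₁) / (2 sinθ) = (+0.683937, -0.488643, +0.541717)
rvec = θ·k = (+0.313412, -0.223919, +0.248240)

rvec=(0.3134, -0.2239, 0.2482) tvec=(0.1703, 0.1776, 0.4810)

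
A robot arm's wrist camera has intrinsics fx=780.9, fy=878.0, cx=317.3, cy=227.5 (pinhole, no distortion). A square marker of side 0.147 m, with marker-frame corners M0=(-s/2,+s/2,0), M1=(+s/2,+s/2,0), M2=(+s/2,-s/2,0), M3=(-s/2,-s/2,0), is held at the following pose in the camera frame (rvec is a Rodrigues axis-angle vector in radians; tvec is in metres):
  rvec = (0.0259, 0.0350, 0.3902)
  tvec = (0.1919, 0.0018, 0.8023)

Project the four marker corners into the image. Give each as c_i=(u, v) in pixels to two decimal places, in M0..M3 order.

c0=(410.27, 272.96) c1=(542.97, 334.43) c2=(598.95, 185.49) c3=(465.17, 124.46)

Intrinsics K: fx=780.9, fy=878.0, cx=317.3, cy=227.5
Marker side s = 0.147 m; corners in marker frame (Z=0):
  M0 = (-0.0735, +0.0735, 0)
  M1 = (+0.0735, +0.0735, 0)
  M2 = (+0.0735, -0.0735, 0)
  M3 = (-0.0735, -0.0735, 0)
rvec = (0.0259, 0.0350, 0.3902), |rvec| = θ = 0.39262 rad = 22.496°
Rodrigues: sinθ=0.38261, 1−cosθ=0.07609; R = I + sinθ·[k]× + (1−cosθ)·[k]×²:
    [+0.92424 -0.37980 +0.03910]
    [+0.38070 +0.92451 -0.01850]
    [-0.02912 +0.03198 +0.99906]
t = (0.1919, 0.0018, 0.8023) m
M0: Pc = R·M0+t = (+0.09605, +0.04177, +0.80679); u = 780.9·(+0.09605)/0.80679 + 317.3 = 410.2703, v = 878.0·(+0.04177)/0.80679 + 227.5 = 272.9571
M1: Pc = R·M1+t = (+0.23192, +0.09773, +0.80251); u = 780.9·(+0.23192)/0.80251 + 317.3 = 542.9709, v = 878.0·(+0.09773)/0.80251 + 227.5 = 334.4266
M2: Pc = R·M2+t = (+0.28775, -0.03817, +0.79781); u = 780.9·(+0.28775)/0.79781 + 317.3 = 598.9486, v = 878.0·(-0.03817)/0.79781 + 227.5 = 185.4930
M3: Pc = R·M3+t = (+0.15188, -0.09413, +0.80209); u = 780.9·(+0.15188)/0.80209 + 317.3 = 465.1715, v = 878.0·(-0.09413)/0.80209 + 227.5 = 124.4580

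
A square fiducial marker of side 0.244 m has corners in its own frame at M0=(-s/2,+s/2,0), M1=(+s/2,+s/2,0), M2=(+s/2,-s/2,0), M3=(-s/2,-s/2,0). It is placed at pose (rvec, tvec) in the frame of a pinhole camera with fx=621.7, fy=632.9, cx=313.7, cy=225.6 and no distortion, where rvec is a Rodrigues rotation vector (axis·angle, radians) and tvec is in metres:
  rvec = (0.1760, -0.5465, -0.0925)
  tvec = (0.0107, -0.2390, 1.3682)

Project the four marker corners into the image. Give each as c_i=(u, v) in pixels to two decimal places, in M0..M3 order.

Intrinsics K: fx=621.7, fy=632.9, cx=313.7, cy=225.6
Marker side s = 0.244 m; corners in marker frame (Z=0):
  M0 = (-0.1220, +0.1220, 0)
  M1 = (+0.1220, +0.1220, 0)
  M2 = (+0.1220, -0.1220, 0)
  M3 = (-0.1220, -0.1220, 0)
rvec = (0.1760, -0.5465, -0.0925), |rvec| = θ = 0.58154 rad = 33.320°
Rodrigues: sinθ=0.54932, 1−cosθ=0.16439; R = I + sinθ·[k]× + (1−cosθ)·[k]×²:
    [+0.85067 +0.04062 -0.52413]
    [-0.13413 +0.98078 -0.14167]
    [+0.50830 +0.19082 +0.83977]
t = (0.0107, -0.2390, 1.3682) m
M0: Pc = R·M0+t = (-0.08813, -0.10298, +1.32947); u = 621.7·(-0.08813)/1.32947 + 313.7 = 272.4895, v = 632.9·(-0.10298)/1.32947 + 225.6 = 176.5754
M1: Pc = R·M1+t = (+0.11944, -0.13571, +1.45349); u = 621.7·(+0.11944)/1.45349 + 313.7 = 364.7869, v = 632.9·(-0.13571)/1.45349 + 225.6 = 166.5083
M2: Pc = R·M2+t = (+0.10953, -0.37502, +1.40693); u = 621.7·(+0.10953)/1.40693 + 313.7 = 362.0977, v = 632.9·(-0.37502)/1.40693 + 225.6 = 56.9000
M3: Pc = R·M3+t = (-0.09804, -0.34229, +1.28291); u = 621.7·(-0.09804)/1.28291 + 313.7 = 266.1907, v = 632.9·(-0.34229)/1.28291 + 225.6 = 56.7360

c0=(272.49, 176.58) c1=(364.79, 166.51) c2=(362.10, 56.90) c3=(266.19, 56.74)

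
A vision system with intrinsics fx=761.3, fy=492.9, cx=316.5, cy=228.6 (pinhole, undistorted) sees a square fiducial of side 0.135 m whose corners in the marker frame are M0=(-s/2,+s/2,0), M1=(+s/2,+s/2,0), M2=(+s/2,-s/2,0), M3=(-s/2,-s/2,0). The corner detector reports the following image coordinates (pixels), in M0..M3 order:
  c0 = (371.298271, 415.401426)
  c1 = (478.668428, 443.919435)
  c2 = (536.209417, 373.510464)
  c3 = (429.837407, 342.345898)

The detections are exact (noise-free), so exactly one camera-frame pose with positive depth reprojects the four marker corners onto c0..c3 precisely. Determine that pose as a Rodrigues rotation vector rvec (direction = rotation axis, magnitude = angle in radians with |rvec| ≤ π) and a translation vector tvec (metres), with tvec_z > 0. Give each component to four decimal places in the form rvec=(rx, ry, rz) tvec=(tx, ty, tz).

Intrinsics K: fx=761.3, fy=492.9, cx=316.5, cy=228.6
Marker side s = 0.135 m; corners in marker frame (Z=0):
  M0 = (-0.0675, +0.0675, 0)
  M1 = (+0.0675, +0.0675, 0)
  M2 = (+0.0675, -0.0675, 0)
  M3 = (-0.0675, -0.0675, 0)
Detected image corners:
  c0 = (371.298271, 415.401426) px
  c1 = (478.668428, 443.919435) px
  c2 = (536.209417, 373.510464) px
  c3 = (429.837407, 342.345898) px
Planar DLT: solve 8×8 A·h = b for H (H[2,2]=1):
  H  [+903.52316 -400.51974 +454.76553]
  H  [+318.03728 +556.64043 +394.19895]
  H  [+0.24641 +0.06464 +1.00000]
B = K⁻¹H; ‖b₁‖=1.232276, ‖b₂‖=1.232276; λ = 2/(‖b₁‖+‖b₂‖) = 0.811507, sign → tz>0 ⇒ λ=+0.811507
r₁ = λ·B[:,0] = (+0.87998,+0.43088,+0.19996); r₂ = λ·B[:,1] = (-0.44874,+0.89212,+0.05245)
r₃ = r₁×r₂ = (-0.15579,-0.13589,+0.97840); SVD([r₁ r₂ r₃]) → R = UVᵀ:
  R  [+0.87998 -0.44874 -0.15579]
  R  [+0.43088 +0.89212 -0.13589]
  R  [+0.19996 +0.05245 +0.97840]
t = (+0.14738, +0.27264, +0.81151) m
tr R = 2.750499; θ = arccos((tr R − 1)/2) = 0.504845 rad = 28.925°
axis k = ((R−Rᵀ)₃₂, (R−Rᵀ)₁₃, (R−Rᵀ)₂₁) / (2 sinθ) = (+0.194699, -0.367759, +0.909311)
rvec = θ·k = (+0.098293, -0.185661, +0.459061)

rvec=(0.0983, -0.1857, 0.4591) tvec=(0.1474, 0.2726, 0.8115)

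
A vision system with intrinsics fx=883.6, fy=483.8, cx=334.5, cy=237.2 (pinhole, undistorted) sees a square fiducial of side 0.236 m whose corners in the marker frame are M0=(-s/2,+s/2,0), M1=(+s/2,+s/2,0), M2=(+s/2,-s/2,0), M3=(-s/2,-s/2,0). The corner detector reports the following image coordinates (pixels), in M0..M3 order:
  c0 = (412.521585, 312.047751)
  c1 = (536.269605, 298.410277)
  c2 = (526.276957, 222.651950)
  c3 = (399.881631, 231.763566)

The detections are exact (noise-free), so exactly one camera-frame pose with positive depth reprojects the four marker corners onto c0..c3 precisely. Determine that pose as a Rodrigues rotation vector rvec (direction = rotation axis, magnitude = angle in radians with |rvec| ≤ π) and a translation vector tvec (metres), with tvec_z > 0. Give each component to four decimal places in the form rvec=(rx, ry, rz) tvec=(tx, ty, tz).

rvec=(0.0773, -0.3834, -0.1103) tvec=(0.2224, 0.0870, 1.4431)

Intrinsics K: fx=883.6, fy=483.8, cx=334.5, cy=237.2
Marker side s = 0.236 m; corners in marker frame (Z=0):
  M0 = (-0.1180, +0.1180, 0)
  M1 = (+0.1180, +0.1180, 0)
  M2 = (+0.1180, -0.1180, 0)
  M3 = (-0.1180, -0.1180, 0)
Detected image corners:
  c0 = (412.521585, 312.047751) px
  c1 = (536.269605, 298.410277) px
  c2 = (526.276957, 222.651950) px
  c3 = (399.881631, 231.763566) px
Planar DLT: solve 8×8 A·h = b for H (H[2,2]=1):
  H  [+649.68392 +78.98534 +470.66730]
  H  [+19.74673 +348.03170 +266.35336]
  H  [+0.25550 +0.06657 +1.00000]
B = K⁻¹H; ‖b₁‖=0.692931, ‖b₂‖=0.692931; λ = 2/(‖b₁‖+‖b₂‖) = 1.443145, sign → tz>0 ⇒ λ=+1.443145
r₁ = λ·B[:,0] = (+0.92151,-0.12188,+0.36873); r₂ = λ·B[:,1] = (+0.09263,+0.99105,+0.09607)
r₃ = r₁×r₂ = (-0.37714,-0.05437,+0.92456); SVD([r₁ r₂ r₃]) → R = UVᵀ:
  R  [+0.92151 +0.09263 -0.37714]
  R  [-0.12188 +0.99105 -0.05437]
  R  [+0.36873 +0.09607 +0.92456]
t = (+0.22240, +0.08696, +1.44314) m
tr R = 2.837128; θ = arccos((tr R − 1)/2) = 0.406364 rad = 23.283°
axis k = ((R−Rᵀ)₃₂, (R−Rᵀ)₁₃, (R−Rᵀ)₂₁) / (2 sinθ) = (+0.190305, -0.943480, -0.271347)
rvec = θ·k = (+0.077333, -0.383396, -0.110266)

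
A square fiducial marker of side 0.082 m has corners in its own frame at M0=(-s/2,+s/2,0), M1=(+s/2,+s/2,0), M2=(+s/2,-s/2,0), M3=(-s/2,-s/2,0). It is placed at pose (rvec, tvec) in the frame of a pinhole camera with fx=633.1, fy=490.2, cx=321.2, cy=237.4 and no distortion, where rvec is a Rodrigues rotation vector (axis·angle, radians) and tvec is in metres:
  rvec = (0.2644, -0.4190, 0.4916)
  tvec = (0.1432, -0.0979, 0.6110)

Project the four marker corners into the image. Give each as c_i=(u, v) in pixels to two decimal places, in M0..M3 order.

c0=(416.05, 172.36) c1=(475.91, 201.40) c2=(520.97, 145.89) c3=(462.72, 112.78)

Intrinsics K: fx=633.1, fy=490.2, cx=321.2, cy=237.4
Marker side s = 0.082 m; corners in marker frame (Z=0):
  M0 = (-0.0410, +0.0410, 0)
  M1 = (+0.0410, +0.0410, 0)
  M2 = (+0.0410, -0.0410, 0)
  M3 = (-0.0410, -0.0410, 0)
rvec = (0.2644, -0.4190, 0.4916), |rvec| = θ = 0.69795 rad = 39.990°
Rodrigues: sinθ=0.64265, 1−cosθ=0.23384; R = I + sinθ·[k]× + (1−cosθ)·[k]×²:
    [+0.79972 -0.50583 -0.32341]
    [+0.39947 +0.85043 -0.34233]
    [+0.44819 +0.14457 +0.88217]
t = (0.1432, -0.0979, 0.6110) m
M0: Pc = R·M0+t = (+0.08967, -0.07941, +0.59855); u = 633.1·(+0.08967)/0.59855 + 321.2 = 416.0486, v = 490.2·(-0.07941)/0.59855 + 237.4 = 172.3647
M1: Pc = R·M1+t = (+0.15525, -0.04665, +0.63530); u = 633.1·(+0.15525)/0.63530 + 321.2 = 475.9110, v = 490.2·(-0.04665)/0.63530 + 237.4 = 201.4018
M2: Pc = R·M2+t = (+0.19673, -0.11639, +0.62345); u = 633.1·(+0.19673)/0.62345 + 321.2 = 520.9728, v = 490.2·(-0.11639)/0.62345 + 237.4 = 145.8862
M3: Pc = R·M3+t = (+0.13115, -0.14915, +0.58670); u = 633.1·(+0.13115)/0.58670 + 321.2 = 462.7236, v = 490.2·(-0.14915)/0.58670 + 237.4 = 112.7847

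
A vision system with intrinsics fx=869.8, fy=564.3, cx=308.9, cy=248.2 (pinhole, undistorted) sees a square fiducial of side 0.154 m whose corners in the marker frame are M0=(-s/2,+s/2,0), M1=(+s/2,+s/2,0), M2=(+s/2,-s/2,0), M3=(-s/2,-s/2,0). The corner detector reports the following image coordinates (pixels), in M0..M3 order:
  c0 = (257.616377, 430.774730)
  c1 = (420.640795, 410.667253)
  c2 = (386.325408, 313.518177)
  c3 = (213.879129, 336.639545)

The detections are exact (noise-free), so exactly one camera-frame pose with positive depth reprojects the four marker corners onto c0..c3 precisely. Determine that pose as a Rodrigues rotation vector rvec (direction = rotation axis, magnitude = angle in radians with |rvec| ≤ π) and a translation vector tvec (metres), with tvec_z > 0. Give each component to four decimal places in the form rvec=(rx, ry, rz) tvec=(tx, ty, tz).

rvec=(0.3195, 0.0559, -0.2279) tvec=(0.0094, 0.1741, 0.7784)

Intrinsics K: fx=869.8, fy=564.3, cx=308.9, cy=248.2
Marker side s = 0.154 m; corners in marker frame (Z=0):
  M0 = (-0.0770, +0.0770, 0)
  M1 = (+0.0770, +0.0770, 0)
  M2 = (+0.0770, -0.0770, 0)
  M3 = (-0.0770, -0.0770, 0)
Detected image corners:
  c0 = (257.616377, 430.774730) px
  c1 = (420.640795, 410.667253) px
  c2 = (386.325408, 313.518177) px
  c3 = (213.879129, 336.639545) px
Planar DLT: solve 8×8 A·h = b for H (H[2,2]=1):
  H  [+1051.16357 +378.90266 +319.45436]
  H  [-183.34827 +767.05147 +374.43907]
  H  [-0.11609 +0.39176 +1.00000]
B = K⁻¹H; ‖b₁‖=1.284649, ‖b₂‖=1.284649; λ = 2/(‖b₁‖+‖b₂‖) = 0.778423, sign → tz>0 ⇒ λ=+0.778423
r₁ = λ·B[:,0] = (+0.97283,-0.21317,-0.09037); r₂ = λ·B[:,1] = (+0.23080,+0.92398,+0.30495)
r₃ = r₁×r₂ = (+0.01849,-0.31752,+0.94807); SVD([r₁ r₂ r₃]) → R = UVᵀ:
  R  [+0.97283 +0.23080 +0.01849]
  R  [-0.21317 +0.92398 -0.31752]
  R  [-0.09037 +0.30495 +0.94807]
t = (+0.00945, +0.17414, +0.77842) m
tr R = 2.844876; θ = arccos((tr R − 1)/2) = 0.396449 rad = 22.715°
axis k = ((R−Rᵀ)₃₂, (R−Rᵀ)₁₃, (R−Rᵀ)₂₁) / (2 sinθ) = (+0.806011, +0.140954, -0.574873)
rvec = θ·k = (+0.319543, +0.055881, -0.227908)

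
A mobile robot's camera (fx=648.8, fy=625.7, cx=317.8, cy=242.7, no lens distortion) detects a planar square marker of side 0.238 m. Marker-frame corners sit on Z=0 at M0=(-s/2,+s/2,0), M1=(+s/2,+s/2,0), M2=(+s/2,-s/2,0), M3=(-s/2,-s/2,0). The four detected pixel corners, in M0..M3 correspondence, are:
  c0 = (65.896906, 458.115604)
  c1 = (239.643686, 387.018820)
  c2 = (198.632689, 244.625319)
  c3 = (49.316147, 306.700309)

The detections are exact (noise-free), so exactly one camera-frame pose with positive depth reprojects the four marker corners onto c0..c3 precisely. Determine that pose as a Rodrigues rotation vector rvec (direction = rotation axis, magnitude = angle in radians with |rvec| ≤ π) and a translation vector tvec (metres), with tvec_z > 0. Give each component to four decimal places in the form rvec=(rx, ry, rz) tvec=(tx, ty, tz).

rvec=(-0.5729, 0.1420, -0.3864) tvec=(-0.2443, 0.1415, 0.8768)

Intrinsics K: fx=648.8, fy=625.7, cx=317.8, cy=242.7
Marker side s = 0.238 m; corners in marker frame (Z=0):
  M0 = (-0.1190, +0.1190, 0)
  M1 = (+0.1190, +0.1190, 0)
  M2 = (+0.1190, -0.1190, 0)
  M3 = (-0.1190, -0.1190, 0)
Detected image corners:
  c0 = (65.896906, 458.115604) px
  c1 = (239.643686, 387.018820) px
  c2 = (198.632689, 244.625319) px
  c3 = (49.316147, 306.700309) px
Planar DLT: solve 8×8 A·h = b for H (H[2,2]=1):
  H  [+671.01330 +33.57509 +137.02532]
  H  [-288.03946 +397.18408 +343.71371]
  H  [-0.02775 -0.63052 +1.00000]
B = K⁻¹H; ‖b₁‖=1.140546, ‖b₂‖=1.140546; λ = 2/(‖b₁‖+‖b₂‖) = 0.876773, sign → tz>0 ⇒ λ=+0.876773
r₁ = λ·B[:,0] = (+0.91871,-0.39418,-0.02433); r₂ = λ·B[:,1] = (+0.31616,+0.77099,-0.55282)
r₃ = r₁×r₂ = (+0.23667,+0.50019,+0.83294); SVD([r₁ r₂ r₃]) → R = UVᵀ:
  R  [+0.91871 +0.31616 +0.23667]
  R  [-0.39418 +0.77099 +0.50019]
  R  [-0.02433 -0.55282 +0.83294]
t = (-0.24429, +0.14155, +0.87677) m
tr R = 2.522647; θ = arccos((tr R − 1)/2) = 0.705445 rad = 40.419°
axis k = ((R−Rᵀ)₃₂, (R−Rᵀ)₁₃, (R−Rᵀ)₂₁) / (2 sinθ) = (-0.812044, +0.201278, -0.547789)
rvec = θ·k = (-0.572852, +0.141990, -0.386435)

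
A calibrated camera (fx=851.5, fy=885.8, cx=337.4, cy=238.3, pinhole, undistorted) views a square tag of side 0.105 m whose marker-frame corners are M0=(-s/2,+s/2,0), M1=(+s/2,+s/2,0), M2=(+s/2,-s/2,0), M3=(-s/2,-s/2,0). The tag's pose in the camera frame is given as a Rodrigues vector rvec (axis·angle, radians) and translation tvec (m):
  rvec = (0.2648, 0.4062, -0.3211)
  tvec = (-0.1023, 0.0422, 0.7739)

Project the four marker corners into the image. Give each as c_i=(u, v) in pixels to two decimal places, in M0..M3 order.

c0=(200.81, 352.00) c1=(294.93, 328.00) c2=(250.95, 215.54) c3=(156.98, 246.52)

Intrinsics K: fx=851.5, fy=885.8, cx=337.4, cy=238.3
Marker side s = 0.105 m; corners in marker frame (Z=0):
  M0 = (-0.0525, +0.0525, 0)
  M1 = (+0.0525, +0.0525, 0)
  M2 = (+0.0525, -0.0525, 0)
  M3 = (-0.0525, -0.0525, 0)
rvec = (0.2648, 0.4062, -0.3211), |rvec| = θ = 0.58157 rad = 33.321°
Rodrigues: sinθ=0.54934, 1−cosθ=0.16440; R = I + sinθ·[k]× + (1−cosθ)·[k]×²:
    [+0.86968 +0.35559 +0.34236]
    [-0.25102 +0.91580 -0.31352]
    [-0.42502 +0.18673 +0.88572]
t = (-0.1023, 0.0422, 0.7739) m
M0: Pc = R·M0+t = (-0.12929, +0.10346, +0.80602); u = 851.5·(-0.12929)/0.80602 + 337.4 = 200.8139, v = 885.8·(+0.10346)/0.80602 + 238.3 = 351.9990
M1: Pc = R·M1+t = (-0.03797, +0.07710, +0.76139); u = 851.5·(-0.03797)/0.76139 + 337.4 = 294.9325, v = 885.8·(+0.07710)/0.76139 + 238.3 = 327.9992
M2: Pc = R·M2+t = (-0.07531, -0.01906, +0.74178); u = 851.5·(-0.07531)/0.74178 + 337.4 = 250.9512, v = 885.8·(-0.01906)/0.74178 + 238.3 = 215.5417
M3: Pc = R·M3+t = (-0.16663, +0.00730, +0.78641); u = 851.5·(-0.16663)/0.78641 + 337.4 = 156.9820, v = 885.8·(+0.00730)/0.78641 + 238.3 = 246.5215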